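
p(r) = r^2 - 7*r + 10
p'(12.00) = 17.00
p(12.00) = 70.00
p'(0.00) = -7.00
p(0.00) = 10.00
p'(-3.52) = -14.04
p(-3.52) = 47.03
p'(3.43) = -0.14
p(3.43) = -2.25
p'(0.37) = -6.26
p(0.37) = 7.55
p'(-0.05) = -7.10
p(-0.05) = 10.35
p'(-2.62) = -12.24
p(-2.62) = 35.20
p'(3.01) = -0.98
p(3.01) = -2.01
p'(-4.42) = -15.84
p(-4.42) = 60.48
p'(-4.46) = -15.92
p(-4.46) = 61.11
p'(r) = 2*r - 7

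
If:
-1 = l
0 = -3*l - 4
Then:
No Solution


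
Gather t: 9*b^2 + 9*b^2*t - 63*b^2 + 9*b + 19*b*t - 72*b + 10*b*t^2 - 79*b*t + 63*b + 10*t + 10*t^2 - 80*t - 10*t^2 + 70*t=-54*b^2 + 10*b*t^2 + t*(9*b^2 - 60*b)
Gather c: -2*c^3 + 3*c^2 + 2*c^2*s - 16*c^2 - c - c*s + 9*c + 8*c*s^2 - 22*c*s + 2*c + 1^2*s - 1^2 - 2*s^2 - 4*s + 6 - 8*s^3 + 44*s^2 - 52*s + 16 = -2*c^3 + c^2*(2*s - 13) + c*(8*s^2 - 23*s + 10) - 8*s^3 + 42*s^2 - 55*s + 21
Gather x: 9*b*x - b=9*b*x - b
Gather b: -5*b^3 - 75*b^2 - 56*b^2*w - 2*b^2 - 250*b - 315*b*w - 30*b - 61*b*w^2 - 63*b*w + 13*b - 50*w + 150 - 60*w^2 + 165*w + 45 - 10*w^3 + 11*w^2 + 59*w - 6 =-5*b^3 + b^2*(-56*w - 77) + b*(-61*w^2 - 378*w - 267) - 10*w^3 - 49*w^2 + 174*w + 189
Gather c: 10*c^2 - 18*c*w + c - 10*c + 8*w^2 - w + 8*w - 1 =10*c^2 + c*(-18*w - 9) + 8*w^2 + 7*w - 1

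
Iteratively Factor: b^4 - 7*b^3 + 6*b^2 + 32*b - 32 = (b + 2)*(b^3 - 9*b^2 + 24*b - 16) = (b - 4)*(b + 2)*(b^2 - 5*b + 4) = (b - 4)*(b - 1)*(b + 2)*(b - 4)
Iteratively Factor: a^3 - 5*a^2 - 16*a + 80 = (a - 5)*(a^2 - 16) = (a - 5)*(a + 4)*(a - 4)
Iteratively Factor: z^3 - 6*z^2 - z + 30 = (z + 2)*(z^2 - 8*z + 15) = (z - 5)*(z + 2)*(z - 3)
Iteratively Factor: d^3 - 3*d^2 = (d)*(d^2 - 3*d) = d^2*(d - 3)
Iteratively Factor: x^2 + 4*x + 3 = (x + 1)*(x + 3)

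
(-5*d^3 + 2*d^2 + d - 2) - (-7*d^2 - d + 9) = -5*d^3 + 9*d^2 + 2*d - 11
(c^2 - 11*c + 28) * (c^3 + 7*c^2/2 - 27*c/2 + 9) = c^5 - 15*c^4/2 - 24*c^3 + 511*c^2/2 - 477*c + 252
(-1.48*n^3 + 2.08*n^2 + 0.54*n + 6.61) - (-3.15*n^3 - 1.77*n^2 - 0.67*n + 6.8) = 1.67*n^3 + 3.85*n^2 + 1.21*n - 0.19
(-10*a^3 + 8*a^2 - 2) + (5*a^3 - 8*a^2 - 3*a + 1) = -5*a^3 - 3*a - 1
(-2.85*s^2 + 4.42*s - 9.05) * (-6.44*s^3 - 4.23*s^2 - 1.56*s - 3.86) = 18.354*s^5 - 16.4093*s^4 + 44.0314*s^3 + 42.3873*s^2 - 2.9432*s + 34.933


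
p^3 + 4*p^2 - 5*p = p*(p - 1)*(p + 5)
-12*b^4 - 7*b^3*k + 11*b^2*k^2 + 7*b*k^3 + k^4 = (-b + k)*(b + k)*(3*b + k)*(4*b + k)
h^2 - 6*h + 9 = (h - 3)^2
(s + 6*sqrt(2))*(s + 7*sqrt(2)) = s^2 + 13*sqrt(2)*s + 84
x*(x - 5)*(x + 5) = x^3 - 25*x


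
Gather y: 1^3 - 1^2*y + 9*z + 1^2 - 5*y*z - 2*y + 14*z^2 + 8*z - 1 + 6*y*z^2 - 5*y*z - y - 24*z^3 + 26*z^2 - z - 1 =y*(6*z^2 - 10*z - 4) - 24*z^3 + 40*z^2 + 16*z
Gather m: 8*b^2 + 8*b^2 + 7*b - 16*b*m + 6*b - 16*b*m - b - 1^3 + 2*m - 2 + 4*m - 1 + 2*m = 16*b^2 + 12*b + m*(8 - 32*b) - 4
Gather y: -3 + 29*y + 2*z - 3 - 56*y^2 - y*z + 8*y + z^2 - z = -56*y^2 + y*(37 - z) + z^2 + z - 6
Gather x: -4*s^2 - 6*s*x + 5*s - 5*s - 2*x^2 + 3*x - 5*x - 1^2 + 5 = -4*s^2 - 2*x^2 + x*(-6*s - 2) + 4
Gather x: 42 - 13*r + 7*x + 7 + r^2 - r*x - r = r^2 - 14*r + x*(7 - r) + 49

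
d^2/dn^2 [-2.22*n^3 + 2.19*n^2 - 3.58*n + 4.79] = 4.38 - 13.32*n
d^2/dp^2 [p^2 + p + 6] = 2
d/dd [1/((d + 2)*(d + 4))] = 2*(-d - 3)/(d^4 + 12*d^3 + 52*d^2 + 96*d + 64)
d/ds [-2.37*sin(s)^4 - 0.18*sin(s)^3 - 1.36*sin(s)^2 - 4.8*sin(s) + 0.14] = (-9.83*sin(s) + 2.37*sin(3*s) + 0.27*cos(2*s) - 5.07)*cos(s)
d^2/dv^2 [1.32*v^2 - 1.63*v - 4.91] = 2.64000000000000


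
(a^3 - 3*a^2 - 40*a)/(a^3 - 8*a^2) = (a + 5)/a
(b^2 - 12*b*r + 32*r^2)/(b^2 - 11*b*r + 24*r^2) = (-b + 4*r)/(-b + 3*r)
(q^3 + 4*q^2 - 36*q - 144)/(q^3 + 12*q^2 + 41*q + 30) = (q^2 - 2*q - 24)/(q^2 + 6*q + 5)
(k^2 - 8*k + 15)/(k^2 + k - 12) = (k - 5)/(k + 4)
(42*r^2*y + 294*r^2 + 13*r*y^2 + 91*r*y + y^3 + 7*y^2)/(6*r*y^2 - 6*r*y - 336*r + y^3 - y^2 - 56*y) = (7*r + y)/(y - 8)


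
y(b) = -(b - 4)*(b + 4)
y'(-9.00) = 18.00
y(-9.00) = -65.00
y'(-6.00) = 12.00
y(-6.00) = -20.00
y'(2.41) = -4.82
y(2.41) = 10.19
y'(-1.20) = 2.40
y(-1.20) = 14.56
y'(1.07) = -2.14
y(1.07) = 14.86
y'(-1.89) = 3.78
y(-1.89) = 12.43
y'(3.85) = -7.70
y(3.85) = 1.18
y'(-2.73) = 5.46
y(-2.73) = 8.55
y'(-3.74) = 7.48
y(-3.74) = 2.01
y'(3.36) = -6.72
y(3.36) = 4.71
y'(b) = -2*b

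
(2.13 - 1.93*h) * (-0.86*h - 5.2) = 1.6598*h^2 + 8.2042*h - 11.076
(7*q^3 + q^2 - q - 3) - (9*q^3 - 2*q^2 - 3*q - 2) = -2*q^3 + 3*q^2 + 2*q - 1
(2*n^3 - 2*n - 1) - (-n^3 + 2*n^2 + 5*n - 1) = 3*n^3 - 2*n^2 - 7*n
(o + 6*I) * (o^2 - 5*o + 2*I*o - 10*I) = o^3 - 5*o^2 + 8*I*o^2 - 12*o - 40*I*o + 60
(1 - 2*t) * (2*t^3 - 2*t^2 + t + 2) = -4*t^4 + 6*t^3 - 4*t^2 - 3*t + 2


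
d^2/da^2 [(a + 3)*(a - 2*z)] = 2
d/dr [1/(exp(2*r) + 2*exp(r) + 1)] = -2*(exp(r) + 1)*exp(r)/(exp(2*r) + 2*exp(r) + 1)^2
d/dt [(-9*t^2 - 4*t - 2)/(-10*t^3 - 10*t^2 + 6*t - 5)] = 2*(-45*t^4 - 40*t^3 - 77*t^2 + 25*t + 16)/(100*t^6 + 200*t^5 - 20*t^4 - 20*t^3 + 136*t^2 - 60*t + 25)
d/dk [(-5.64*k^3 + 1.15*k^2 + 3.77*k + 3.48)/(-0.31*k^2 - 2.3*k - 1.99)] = (1.7484*k^4 + 25.944*k^3 + 32.1945*k^2 - 2.4194*k + 0.5017)/(0.0961*k^4 + 1.426*k^3 + 6.5238*k^2 + 9.154*k + 3.9601)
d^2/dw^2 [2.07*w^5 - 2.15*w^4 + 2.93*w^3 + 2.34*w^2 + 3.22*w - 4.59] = 41.4*w^3 - 25.8*w^2 + 17.58*w + 4.68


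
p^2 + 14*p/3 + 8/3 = (p + 2/3)*(p + 4)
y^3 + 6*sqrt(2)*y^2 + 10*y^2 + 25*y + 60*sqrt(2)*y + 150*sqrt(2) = (y + 5)^2*(y + 6*sqrt(2))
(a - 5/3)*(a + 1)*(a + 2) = a^3 + 4*a^2/3 - 3*a - 10/3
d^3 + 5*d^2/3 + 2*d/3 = d*(d + 2/3)*(d + 1)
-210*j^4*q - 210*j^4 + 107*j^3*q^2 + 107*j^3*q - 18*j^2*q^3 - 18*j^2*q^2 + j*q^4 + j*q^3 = (-7*j + q)*(-6*j + q)*(-5*j + q)*(j*q + j)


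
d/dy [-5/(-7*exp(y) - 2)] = -35*exp(y)/(7*exp(y) + 2)^2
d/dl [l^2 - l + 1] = 2*l - 1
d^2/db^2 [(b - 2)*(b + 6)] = 2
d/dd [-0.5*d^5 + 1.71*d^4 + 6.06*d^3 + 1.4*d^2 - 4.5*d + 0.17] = -2.5*d^4 + 6.84*d^3 + 18.18*d^2 + 2.8*d - 4.5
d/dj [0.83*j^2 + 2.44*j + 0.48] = 1.66*j + 2.44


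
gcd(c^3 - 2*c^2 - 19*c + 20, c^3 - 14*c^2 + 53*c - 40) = c^2 - 6*c + 5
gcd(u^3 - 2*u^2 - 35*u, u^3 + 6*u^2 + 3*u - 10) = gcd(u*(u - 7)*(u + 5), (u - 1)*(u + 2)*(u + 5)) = u + 5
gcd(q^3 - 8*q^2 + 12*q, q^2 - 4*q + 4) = q - 2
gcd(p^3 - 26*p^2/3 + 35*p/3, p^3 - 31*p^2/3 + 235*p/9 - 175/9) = p^2 - 26*p/3 + 35/3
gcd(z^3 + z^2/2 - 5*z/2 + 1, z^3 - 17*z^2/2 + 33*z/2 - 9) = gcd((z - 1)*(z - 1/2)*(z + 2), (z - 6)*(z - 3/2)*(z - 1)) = z - 1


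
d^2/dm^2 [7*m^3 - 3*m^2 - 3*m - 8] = 42*m - 6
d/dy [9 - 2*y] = -2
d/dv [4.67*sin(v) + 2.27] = 4.67*cos(v)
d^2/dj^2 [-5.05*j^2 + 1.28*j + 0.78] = -10.1000000000000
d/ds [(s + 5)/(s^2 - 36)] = (s^2 - 2*s*(s + 5) - 36)/(s^2 - 36)^2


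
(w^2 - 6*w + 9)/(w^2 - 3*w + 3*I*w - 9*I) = (w - 3)/(w + 3*I)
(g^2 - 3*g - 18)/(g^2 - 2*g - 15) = (g - 6)/(g - 5)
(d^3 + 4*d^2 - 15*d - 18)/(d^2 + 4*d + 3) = (d^2 + 3*d - 18)/(d + 3)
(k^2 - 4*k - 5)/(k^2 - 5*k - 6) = (k - 5)/(k - 6)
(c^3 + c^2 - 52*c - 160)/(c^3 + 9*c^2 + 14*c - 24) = (c^2 - 3*c - 40)/(c^2 + 5*c - 6)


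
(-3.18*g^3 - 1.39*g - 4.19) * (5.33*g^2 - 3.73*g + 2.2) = -16.9494*g^5 + 11.8614*g^4 - 14.4047*g^3 - 17.148*g^2 + 12.5707*g - 9.218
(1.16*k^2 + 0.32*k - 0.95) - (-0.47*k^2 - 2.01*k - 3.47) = 1.63*k^2 + 2.33*k + 2.52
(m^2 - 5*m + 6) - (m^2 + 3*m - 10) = 16 - 8*m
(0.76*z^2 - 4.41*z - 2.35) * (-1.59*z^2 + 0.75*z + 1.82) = -1.2084*z^4 + 7.5819*z^3 + 1.8122*z^2 - 9.7887*z - 4.277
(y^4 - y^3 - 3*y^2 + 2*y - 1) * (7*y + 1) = 7*y^5 - 6*y^4 - 22*y^3 + 11*y^2 - 5*y - 1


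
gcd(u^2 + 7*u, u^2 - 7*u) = u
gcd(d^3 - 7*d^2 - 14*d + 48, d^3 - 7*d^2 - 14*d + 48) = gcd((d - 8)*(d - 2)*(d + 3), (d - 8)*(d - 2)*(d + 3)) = d^3 - 7*d^2 - 14*d + 48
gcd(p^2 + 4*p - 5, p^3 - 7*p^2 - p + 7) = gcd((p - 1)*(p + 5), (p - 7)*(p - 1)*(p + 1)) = p - 1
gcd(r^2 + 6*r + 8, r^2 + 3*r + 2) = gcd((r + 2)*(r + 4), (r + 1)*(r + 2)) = r + 2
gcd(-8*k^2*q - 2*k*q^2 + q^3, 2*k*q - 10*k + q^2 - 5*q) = 2*k + q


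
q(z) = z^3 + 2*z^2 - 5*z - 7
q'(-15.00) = 610.00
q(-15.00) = -2857.00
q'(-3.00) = 10.00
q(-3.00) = -1.00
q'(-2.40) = 2.68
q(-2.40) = 2.70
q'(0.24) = -3.87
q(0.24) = -8.07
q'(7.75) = 206.19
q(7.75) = 539.86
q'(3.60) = 48.28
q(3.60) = 47.58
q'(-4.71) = 42.71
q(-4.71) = -43.57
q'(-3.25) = 13.69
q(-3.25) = -3.95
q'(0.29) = -3.59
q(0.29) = -8.26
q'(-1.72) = -3.00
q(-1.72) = 2.43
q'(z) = 3*z^2 + 4*z - 5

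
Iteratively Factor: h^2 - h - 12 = (h - 4)*(h + 3)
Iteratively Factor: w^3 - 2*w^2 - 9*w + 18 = (w - 3)*(w^2 + w - 6) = (w - 3)*(w + 3)*(w - 2)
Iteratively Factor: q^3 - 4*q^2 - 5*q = (q - 5)*(q^2 + q) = q*(q - 5)*(q + 1)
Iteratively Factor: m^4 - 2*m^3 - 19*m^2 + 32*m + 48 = (m - 4)*(m^3 + 2*m^2 - 11*m - 12) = (m - 4)*(m + 1)*(m^2 + m - 12) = (m - 4)*(m + 1)*(m + 4)*(m - 3)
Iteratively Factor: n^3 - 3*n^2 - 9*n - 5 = (n + 1)*(n^2 - 4*n - 5) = (n - 5)*(n + 1)*(n + 1)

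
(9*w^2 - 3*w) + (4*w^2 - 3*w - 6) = 13*w^2 - 6*w - 6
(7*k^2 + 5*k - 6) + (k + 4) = 7*k^2 + 6*k - 2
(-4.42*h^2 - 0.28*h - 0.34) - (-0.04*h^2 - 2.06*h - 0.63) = -4.38*h^2 + 1.78*h + 0.29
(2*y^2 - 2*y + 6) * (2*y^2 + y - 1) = 4*y^4 - 2*y^3 + 8*y^2 + 8*y - 6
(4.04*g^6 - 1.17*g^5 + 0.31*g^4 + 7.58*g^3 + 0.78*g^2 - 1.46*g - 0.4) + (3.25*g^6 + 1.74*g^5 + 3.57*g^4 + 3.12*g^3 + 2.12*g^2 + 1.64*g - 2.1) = 7.29*g^6 + 0.57*g^5 + 3.88*g^4 + 10.7*g^3 + 2.9*g^2 + 0.18*g - 2.5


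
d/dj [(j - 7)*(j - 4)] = 2*j - 11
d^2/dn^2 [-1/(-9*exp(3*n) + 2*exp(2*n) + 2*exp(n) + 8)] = ((-81*exp(2*n) + 8*exp(n) + 2)*(-9*exp(3*n) + 2*exp(2*n) + 2*exp(n) + 8) - 2*(-27*exp(2*n) + 4*exp(n) + 2)^2*exp(n))*exp(n)/(-9*exp(3*n) + 2*exp(2*n) + 2*exp(n) + 8)^3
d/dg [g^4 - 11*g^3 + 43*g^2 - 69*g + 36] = 4*g^3 - 33*g^2 + 86*g - 69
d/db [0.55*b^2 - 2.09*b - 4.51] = 1.1*b - 2.09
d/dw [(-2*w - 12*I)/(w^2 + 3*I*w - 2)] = 2*(w^2 + 12*I*w - 16)/(w^4 + 6*I*w^3 - 13*w^2 - 12*I*w + 4)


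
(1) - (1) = 0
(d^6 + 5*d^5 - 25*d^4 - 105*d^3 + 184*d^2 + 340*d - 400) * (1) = d^6 + 5*d^5 - 25*d^4 - 105*d^3 + 184*d^2 + 340*d - 400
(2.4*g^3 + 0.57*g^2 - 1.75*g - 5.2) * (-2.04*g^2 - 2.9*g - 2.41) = -4.896*g^5 - 8.1228*g^4 - 3.867*g^3 + 14.3093*g^2 + 19.2975*g + 12.532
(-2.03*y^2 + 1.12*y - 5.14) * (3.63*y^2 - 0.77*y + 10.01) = -7.3689*y^4 + 5.6287*y^3 - 39.8409*y^2 + 15.169*y - 51.4514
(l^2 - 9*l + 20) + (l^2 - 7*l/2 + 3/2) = 2*l^2 - 25*l/2 + 43/2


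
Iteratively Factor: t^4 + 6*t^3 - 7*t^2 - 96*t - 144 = (t + 4)*(t^3 + 2*t^2 - 15*t - 36) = (t + 3)*(t + 4)*(t^2 - t - 12) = (t - 4)*(t + 3)*(t + 4)*(t + 3)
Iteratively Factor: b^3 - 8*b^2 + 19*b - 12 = (b - 4)*(b^2 - 4*b + 3) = (b - 4)*(b - 1)*(b - 3)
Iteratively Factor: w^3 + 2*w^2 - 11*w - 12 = (w + 4)*(w^2 - 2*w - 3) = (w + 1)*(w + 4)*(w - 3)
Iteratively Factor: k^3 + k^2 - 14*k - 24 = (k + 2)*(k^2 - k - 12) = (k + 2)*(k + 3)*(k - 4)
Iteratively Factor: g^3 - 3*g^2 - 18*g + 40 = (g - 2)*(g^2 - g - 20) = (g - 2)*(g + 4)*(g - 5)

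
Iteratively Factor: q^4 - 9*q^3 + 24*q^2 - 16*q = (q - 4)*(q^3 - 5*q^2 + 4*q) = (q - 4)^2*(q^2 - q) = q*(q - 4)^2*(q - 1)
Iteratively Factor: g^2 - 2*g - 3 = (g - 3)*(g + 1)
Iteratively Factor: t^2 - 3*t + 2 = (t - 1)*(t - 2)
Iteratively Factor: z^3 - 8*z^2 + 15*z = (z - 5)*(z^2 - 3*z) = z*(z - 5)*(z - 3)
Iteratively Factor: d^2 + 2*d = (d + 2)*(d)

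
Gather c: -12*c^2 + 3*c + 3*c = -12*c^2 + 6*c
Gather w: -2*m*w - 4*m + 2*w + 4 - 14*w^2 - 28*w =-4*m - 14*w^2 + w*(-2*m - 26) + 4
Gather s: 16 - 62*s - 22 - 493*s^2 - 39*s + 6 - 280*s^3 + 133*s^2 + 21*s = -280*s^3 - 360*s^2 - 80*s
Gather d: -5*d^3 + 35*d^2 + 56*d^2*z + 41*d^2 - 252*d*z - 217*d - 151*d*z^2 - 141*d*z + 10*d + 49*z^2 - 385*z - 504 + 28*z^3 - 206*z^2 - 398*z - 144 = -5*d^3 + d^2*(56*z + 76) + d*(-151*z^2 - 393*z - 207) + 28*z^3 - 157*z^2 - 783*z - 648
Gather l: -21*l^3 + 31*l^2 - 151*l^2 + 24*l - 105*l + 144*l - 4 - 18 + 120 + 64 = -21*l^3 - 120*l^2 + 63*l + 162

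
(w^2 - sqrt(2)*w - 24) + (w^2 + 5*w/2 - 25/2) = 2*w^2 - sqrt(2)*w + 5*w/2 - 73/2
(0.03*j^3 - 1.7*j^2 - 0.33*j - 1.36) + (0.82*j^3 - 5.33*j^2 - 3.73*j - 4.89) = 0.85*j^3 - 7.03*j^2 - 4.06*j - 6.25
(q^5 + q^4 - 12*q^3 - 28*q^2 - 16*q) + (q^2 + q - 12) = q^5 + q^4 - 12*q^3 - 27*q^2 - 15*q - 12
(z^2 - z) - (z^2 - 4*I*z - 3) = -z + 4*I*z + 3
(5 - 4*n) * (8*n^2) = -32*n^3 + 40*n^2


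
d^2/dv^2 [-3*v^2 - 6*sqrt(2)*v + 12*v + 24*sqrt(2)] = -6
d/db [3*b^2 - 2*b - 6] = 6*b - 2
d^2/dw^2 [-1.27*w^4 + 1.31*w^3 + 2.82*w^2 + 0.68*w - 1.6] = -15.24*w^2 + 7.86*w + 5.64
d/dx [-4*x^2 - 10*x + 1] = -8*x - 10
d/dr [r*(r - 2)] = 2*r - 2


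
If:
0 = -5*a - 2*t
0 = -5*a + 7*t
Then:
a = 0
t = 0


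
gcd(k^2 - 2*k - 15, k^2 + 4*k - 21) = 1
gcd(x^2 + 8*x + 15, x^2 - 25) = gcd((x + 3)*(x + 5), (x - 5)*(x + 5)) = x + 5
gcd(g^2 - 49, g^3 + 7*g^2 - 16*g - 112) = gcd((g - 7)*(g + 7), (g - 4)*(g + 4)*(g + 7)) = g + 7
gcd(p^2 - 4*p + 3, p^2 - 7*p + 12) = p - 3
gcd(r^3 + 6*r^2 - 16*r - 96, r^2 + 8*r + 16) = r + 4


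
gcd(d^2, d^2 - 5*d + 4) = 1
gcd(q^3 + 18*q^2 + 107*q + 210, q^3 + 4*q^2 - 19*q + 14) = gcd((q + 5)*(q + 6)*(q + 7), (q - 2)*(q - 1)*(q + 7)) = q + 7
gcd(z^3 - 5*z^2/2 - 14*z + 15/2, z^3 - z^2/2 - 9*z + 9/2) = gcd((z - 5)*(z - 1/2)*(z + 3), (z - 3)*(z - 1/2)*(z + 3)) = z^2 + 5*z/2 - 3/2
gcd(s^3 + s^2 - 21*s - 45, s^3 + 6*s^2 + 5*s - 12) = s + 3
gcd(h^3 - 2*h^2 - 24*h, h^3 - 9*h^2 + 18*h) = h^2 - 6*h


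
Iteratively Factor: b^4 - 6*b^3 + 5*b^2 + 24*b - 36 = (b + 2)*(b^3 - 8*b^2 + 21*b - 18) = (b - 2)*(b + 2)*(b^2 - 6*b + 9) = (b - 3)*(b - 2)*(b + 2)*(b - 3)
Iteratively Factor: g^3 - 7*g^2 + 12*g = (g - 4)*(g^2 - 3*g) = g*(g - 4)*(g - 3)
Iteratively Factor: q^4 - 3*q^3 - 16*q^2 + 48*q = (q - 4)*(q^3 + q^2 - 12*q) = (q - 4)*(q + 4)*(q^2 - 3*q) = q*(q - 4)*(q + 4)*(q - 3)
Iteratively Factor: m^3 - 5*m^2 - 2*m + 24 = (m - 4)*(m^2 - m - 6) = (m - 4)*(m - 3)*(m + 2)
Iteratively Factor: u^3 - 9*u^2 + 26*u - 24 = (u - 2)*(u^2 - 7*u + 12) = (u - 3)*(u - 2)*(u - 4)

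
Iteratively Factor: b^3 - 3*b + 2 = (b - 1)*(b^2 + b - 2) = (b - 1)^2*(b + 2)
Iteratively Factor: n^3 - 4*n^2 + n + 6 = (n - 2)*(n^2 - 2*n - 3) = (n - 3)*(n - 2)*(n + 1)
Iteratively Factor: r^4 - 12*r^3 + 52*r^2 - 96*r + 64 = (r - 2)*(r^3 - 10*r^2 + 32*r - 32) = (r - 4)*(r - 2)*(r^2 - 6*r + 8) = (r - 4)*(r - 2)^2*(r - 4)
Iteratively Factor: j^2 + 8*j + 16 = (j + 4)*(j + 4)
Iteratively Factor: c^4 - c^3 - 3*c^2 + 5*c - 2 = (c - 1)*(c^3 - 3*c + 2) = (c - 1)^2*(c^2 + c - 2) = (c - 1)^3*(c + 2)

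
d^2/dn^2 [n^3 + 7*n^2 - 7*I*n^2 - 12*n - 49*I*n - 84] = 6*n + 14 - 14*I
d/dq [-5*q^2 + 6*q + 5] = 6 - 10*q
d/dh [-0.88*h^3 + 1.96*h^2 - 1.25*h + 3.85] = -2.64*h^2 + 3.92*h - 1.25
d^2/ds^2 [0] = 0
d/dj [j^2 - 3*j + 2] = 2*j - 3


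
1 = 1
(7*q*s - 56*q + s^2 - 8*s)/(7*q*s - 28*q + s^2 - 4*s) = (s - 8)/(s - 4)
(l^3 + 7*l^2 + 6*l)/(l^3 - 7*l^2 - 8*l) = (l + 6)/(l - 8)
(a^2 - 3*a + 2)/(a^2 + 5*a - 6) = (a - 2)/(a + 6)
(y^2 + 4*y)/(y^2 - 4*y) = (y + 4)/(y - 4)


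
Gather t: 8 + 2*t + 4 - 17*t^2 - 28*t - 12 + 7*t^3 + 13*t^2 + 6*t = 7*t^3 - 4*t^2 - 20*t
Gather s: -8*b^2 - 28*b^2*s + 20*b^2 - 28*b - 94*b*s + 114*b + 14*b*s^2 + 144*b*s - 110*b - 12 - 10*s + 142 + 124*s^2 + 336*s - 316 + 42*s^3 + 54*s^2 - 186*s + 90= 12*b^2 - 24*b + 42*s^3 + s^2*(14*b + 178) + s*(-28*b^2 + 50*b + 140) - 96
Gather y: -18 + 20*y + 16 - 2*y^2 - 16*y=-2*y^2 + 4*y - 2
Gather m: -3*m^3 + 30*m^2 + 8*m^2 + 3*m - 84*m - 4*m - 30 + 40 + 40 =-3*m^3 + 38*m^2 - 85*m + 50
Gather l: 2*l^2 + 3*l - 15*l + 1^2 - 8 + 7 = 2*l^2 - 12*l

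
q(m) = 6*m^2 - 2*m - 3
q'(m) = 12*m - 2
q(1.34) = 5.09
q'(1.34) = 14.08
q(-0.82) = 2.67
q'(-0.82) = -11.84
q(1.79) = 12.64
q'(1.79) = 19.48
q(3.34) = 57.25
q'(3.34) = 38.08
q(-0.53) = -0.25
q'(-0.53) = -8.36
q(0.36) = -2.94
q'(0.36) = 2.32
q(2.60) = 32.36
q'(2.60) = 29.20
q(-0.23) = -2.22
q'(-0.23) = -4.76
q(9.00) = 465.00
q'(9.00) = 106.00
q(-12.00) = 885.00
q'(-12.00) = -146.00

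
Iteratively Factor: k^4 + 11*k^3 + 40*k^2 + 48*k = (k + 3)*(k^3 + 8*k^2 + 16*k) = (k + 3)*(k + 4)*(k^2 + 4*k) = (k + 3)*(k + 4)^2*(k)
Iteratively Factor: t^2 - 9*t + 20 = (t - 4)*(t - 5)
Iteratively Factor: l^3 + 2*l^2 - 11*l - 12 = (l + 1)*(l^2 + l - 12) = (l - 3)*(l + 1)*(l + 4)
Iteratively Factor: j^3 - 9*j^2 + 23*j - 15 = (j - 1)*(j^2 - 8*j + 15) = (j - 5)*(j - 1)*(j - 3)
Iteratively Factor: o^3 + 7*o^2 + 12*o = (o + 3)*(o^2 + 4*o) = (o + 3)*(o + 4)*(o)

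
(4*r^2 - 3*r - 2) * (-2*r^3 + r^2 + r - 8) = -8*r^5 + 10*r^4 + 5*r^3 - 37*r^2 + 22*r + 16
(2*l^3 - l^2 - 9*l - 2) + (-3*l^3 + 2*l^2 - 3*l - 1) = -l^3 + l^2 - 12*l - 3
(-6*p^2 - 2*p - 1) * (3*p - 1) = -18*p^3 - p + 1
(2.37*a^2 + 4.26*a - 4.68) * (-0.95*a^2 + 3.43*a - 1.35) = -2.2515*a^4 + 4.0821*a^3 + 15.8583*a^2 - 21.8034*a + 6.318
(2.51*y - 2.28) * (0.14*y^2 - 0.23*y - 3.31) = 0.3514*y^3 - 0.8965*y^2 - 7.7837*y + 7.5468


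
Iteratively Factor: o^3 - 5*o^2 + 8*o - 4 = (o - 2)*(o^2 - 3*o + 2) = (o - 2)^2*(o - 1)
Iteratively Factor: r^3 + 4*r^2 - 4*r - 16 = (r + 4)*(r^2 - 4) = (r + 2)*(r + 4)*(r - 2)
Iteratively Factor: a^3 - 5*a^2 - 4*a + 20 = (a - 2)*(a^2 - 3*a - 10) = (a - 5)*(a - 2)*(a + 2)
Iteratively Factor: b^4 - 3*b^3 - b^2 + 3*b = (b)*(b^3 - 3*b^2 - b + 3) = b*(b - 1)*(b^2 - 2*b - 3) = b*(b - 1)*(b + 1)*(b - 3)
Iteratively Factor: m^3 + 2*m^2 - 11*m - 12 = (m - 3)*(m^2 + 5*m + 4) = (m - 3)*(m + 4)*(m + 1)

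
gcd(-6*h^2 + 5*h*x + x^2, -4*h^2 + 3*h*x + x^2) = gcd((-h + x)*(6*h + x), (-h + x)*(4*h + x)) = -h + x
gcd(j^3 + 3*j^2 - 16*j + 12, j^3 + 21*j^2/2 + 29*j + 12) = j + 6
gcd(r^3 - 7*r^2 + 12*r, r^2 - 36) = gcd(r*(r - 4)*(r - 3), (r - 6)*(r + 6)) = 1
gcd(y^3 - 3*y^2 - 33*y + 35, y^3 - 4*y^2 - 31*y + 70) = y^2 - 2*y - 35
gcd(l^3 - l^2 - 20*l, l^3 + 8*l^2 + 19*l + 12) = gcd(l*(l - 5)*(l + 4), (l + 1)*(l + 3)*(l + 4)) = l + 4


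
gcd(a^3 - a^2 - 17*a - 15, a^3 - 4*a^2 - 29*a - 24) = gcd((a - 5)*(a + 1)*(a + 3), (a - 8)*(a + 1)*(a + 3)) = a^2 + 4*a + 3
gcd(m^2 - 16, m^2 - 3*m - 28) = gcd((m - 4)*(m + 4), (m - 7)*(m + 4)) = m + 4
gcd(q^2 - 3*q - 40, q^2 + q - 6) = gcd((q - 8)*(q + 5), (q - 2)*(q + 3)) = 1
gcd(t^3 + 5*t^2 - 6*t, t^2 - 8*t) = t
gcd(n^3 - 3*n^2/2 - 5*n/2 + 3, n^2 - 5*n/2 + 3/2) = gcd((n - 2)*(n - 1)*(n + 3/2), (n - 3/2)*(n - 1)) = n - 1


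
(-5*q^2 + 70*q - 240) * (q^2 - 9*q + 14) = -5*q^4 + 115*q^3 - 940*q^2 + 3140*q - 3360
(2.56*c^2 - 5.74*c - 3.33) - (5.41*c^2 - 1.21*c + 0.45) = -2.85*c^2 - 4.53*c - 3.78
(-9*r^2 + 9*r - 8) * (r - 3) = -9*r^3 + 36*r^2 - 35*r + 24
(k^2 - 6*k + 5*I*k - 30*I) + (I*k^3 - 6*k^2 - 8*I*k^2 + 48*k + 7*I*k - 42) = I*k^3 - 5*k^2 - 8*I*k^2 + 42*k + 12*I*k - 42 - 30*I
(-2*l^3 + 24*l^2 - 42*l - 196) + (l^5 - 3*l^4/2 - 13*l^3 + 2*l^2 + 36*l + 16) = l^5 - 3*l^4/2 - 15*l^3 + 26*l^2 - 6*l - 180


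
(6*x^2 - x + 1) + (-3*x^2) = 3*x^2 - x + 1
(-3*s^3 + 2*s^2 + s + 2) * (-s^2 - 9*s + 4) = 3*s^5 + 25*s^4 - 31*s^3 - 3*s^2 - 14*s + 8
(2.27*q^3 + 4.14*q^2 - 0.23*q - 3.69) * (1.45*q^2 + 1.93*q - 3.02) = 3.2915*q^5 + 10.3841*q^4 + 0.801299999999999*q^3 - 18.2972*q^2 - 6.4271*q + 11.1438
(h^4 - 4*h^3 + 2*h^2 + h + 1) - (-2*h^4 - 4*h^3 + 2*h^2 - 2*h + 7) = 3*h^4 + 3*h - 6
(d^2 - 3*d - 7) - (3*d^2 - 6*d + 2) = -2*d^2 + 3*d - 9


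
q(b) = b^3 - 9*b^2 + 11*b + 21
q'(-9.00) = 416.00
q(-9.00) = -1536.00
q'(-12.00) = 659.00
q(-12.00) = -3135.00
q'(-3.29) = 102.69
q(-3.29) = -148.22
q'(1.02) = -4.24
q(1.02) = 23.92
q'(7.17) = 36.17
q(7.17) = 5.79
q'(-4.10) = 135.23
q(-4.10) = -244.31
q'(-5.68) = 210.03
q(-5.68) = -515.09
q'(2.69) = -15.71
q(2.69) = 4.93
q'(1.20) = -6.28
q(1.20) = 22.97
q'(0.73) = -0.54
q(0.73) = 24.62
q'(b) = 3*b^2 - 18*b + 11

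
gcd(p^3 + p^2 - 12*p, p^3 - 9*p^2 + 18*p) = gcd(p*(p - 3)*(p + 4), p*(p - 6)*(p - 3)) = p^2 - 3*p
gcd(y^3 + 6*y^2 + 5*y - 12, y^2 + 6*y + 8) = y + 4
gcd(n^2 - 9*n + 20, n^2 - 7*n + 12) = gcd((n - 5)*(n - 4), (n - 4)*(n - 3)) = n - 4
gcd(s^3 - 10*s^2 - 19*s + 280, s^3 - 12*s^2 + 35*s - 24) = s - 8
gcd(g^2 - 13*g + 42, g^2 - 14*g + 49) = g - 7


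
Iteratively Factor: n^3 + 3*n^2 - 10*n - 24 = (n + 4)*(n^2 - n - 6) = (n + 2)*(n + 4)*(n - 3)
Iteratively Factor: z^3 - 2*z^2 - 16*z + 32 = (z - 4)*(z^2 + 2*z - 8) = (z - 4)*(z + 4)*(z - 2)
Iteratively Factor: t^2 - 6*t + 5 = (t - 5)*(t - 1)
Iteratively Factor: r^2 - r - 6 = (r - 3)*(r + 2)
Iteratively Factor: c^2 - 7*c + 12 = (c - 4)*(c - 3)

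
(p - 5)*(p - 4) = p^2 - 9*p + 20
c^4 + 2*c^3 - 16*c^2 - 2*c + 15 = (c - 3)*(c - 1)*(c + 1)*(c + 5)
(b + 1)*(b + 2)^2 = b^3 + 5*b^2 + 8*b + 4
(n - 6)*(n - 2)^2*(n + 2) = n^4 - 8*n^3 + 8*n^2 + 32*n - 48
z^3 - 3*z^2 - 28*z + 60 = (z - 6)*(z - 2)*(z + 5)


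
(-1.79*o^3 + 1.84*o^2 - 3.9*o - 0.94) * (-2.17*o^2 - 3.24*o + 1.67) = 3.8843*o^5 + 1.8068*o^4 - 0.487900000000002*o^3 + 17.7486*o^2 - 3.4674*o - 1.5698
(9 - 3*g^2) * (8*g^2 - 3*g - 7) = -24*g^4 + 9*g^3 + 93*g^2 - 27*g - 63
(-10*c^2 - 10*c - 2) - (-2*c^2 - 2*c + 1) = -8*c^2 - 8*c - 3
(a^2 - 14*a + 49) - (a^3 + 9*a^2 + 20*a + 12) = -a^3 - 8*a^2 - 34*a + 37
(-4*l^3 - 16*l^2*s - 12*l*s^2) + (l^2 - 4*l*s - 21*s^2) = -4*l^3 - 16*l^2*s + l^2 - 12*l*s^2 - 4*l*s - 21*s^2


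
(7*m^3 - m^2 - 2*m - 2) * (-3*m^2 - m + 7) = -21*m^5 - 4*m^4 + 56*m^3 + m^2 - 12*m - 14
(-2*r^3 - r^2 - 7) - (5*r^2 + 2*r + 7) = -2*r^3 - 6*r^2 - 2*r - 14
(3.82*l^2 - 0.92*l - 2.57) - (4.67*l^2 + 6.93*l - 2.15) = -0.85*l^2 - 7.85*l - 0.42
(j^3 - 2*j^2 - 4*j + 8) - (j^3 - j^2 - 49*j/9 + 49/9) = -j^2 + 13*j/9 + 23/9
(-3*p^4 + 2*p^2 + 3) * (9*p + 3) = -27*p^5 - 9*p^4 + 18*p^3 + 6*p^2 + 27*p + 9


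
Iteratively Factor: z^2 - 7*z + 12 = (z - 3)*(z - 4)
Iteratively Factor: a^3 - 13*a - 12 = (a - 4)*(a^2 + 4*a + 3) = (a - 4)*(a + 3)*(a + 1)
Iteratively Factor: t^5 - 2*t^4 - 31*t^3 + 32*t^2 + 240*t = (t + 4)*(t^4 - 6*t^3 - 7*t^2 + 60*t) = t*(t + 4)*(t^3 - 6*t^2 - 7*t + 60) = t*(t + 3)*(t + 4)*(t^2 - 9*t + 20) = t*(t - 5)*(t + 3)*(t + 4)*(t - 4)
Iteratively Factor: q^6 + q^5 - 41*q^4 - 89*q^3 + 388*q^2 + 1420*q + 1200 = (q + 2)*(q^5 - q^4 - 39*q^3 - 11*q^2 + 410*q + 600) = (q + 2)*(q + 3)*(q^4 - 4*q^3 - 27*q^2 + 70*q + 200) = (q + 2)^2*(q + 3)*(q^3 - 6*q^2 - 15*q + 100) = (q + 2)^2*(q + 3)*(q + 4)*(q^2 - 10*q + 25) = (q - 5)*(q + 2)^2*(q + 3)*(q + 4)*(q - 5)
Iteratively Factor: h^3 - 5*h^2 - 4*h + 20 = (h - 2)*(h^2 - 3*h - 10) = (h - 2)*(h + 2)*(h - 5)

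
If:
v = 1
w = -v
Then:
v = 1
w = -1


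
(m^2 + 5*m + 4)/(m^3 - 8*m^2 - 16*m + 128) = (m + 1)/(m^2 - 12*m + 32)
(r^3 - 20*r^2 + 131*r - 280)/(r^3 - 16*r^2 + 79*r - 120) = (r - 7)/(r - 3)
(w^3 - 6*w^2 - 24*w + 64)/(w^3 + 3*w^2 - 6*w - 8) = (w - 8)/(w + 1)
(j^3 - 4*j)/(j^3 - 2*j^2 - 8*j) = (j - 2)/(j - 4)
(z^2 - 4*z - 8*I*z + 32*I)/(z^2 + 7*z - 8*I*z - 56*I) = (z - 4)/(z + 7)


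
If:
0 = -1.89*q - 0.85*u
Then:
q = -0.44973544973545*u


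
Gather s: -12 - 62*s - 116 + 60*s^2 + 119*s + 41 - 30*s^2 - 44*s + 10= 30*s^2 + 13*s - 77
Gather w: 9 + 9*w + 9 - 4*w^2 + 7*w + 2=-4*w^2 + 16*w + 20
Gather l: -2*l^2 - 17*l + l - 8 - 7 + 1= -2*l^2 - 16*l - 14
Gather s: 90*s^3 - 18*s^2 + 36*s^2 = 90*s^3 + 18*s^2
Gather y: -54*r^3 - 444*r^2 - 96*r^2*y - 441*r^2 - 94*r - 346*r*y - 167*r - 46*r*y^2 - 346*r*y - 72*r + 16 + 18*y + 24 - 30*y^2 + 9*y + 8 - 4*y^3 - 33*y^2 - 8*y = -54*r^3 - 885*r^2 - 333*r - 4*y^3 + y^2*(-46*r - 63) + y*(-96*r^2 - 692*r + 19) + 48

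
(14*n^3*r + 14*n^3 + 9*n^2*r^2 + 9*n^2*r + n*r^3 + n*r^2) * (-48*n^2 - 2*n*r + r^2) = -672*n^5*r - 672*n^5 - 460*n^4*r^2 - 460*n^4*r - 52*n^3*r^3 - 52*n^3*r^2 + 7*n^2*r^4 + 7*n^2*r^3 + n*r^5 + n*r^4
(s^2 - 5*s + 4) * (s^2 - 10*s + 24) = s^4 - 15*s^3 + 78*s^2 - 160*s + 96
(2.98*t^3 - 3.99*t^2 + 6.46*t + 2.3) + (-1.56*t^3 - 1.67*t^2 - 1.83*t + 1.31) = 1.42*t^3 - 5.66*t^2 + 4.63*t + 3.61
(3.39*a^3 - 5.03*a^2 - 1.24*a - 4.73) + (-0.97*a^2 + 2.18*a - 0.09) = 3.39*a^3 - 6.0*a^2 + 0.94*a - 4.82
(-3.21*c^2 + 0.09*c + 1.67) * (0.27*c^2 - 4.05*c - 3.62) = -0.8667*c^4 + 13.0248*c^3 + 11.7066*c^2 - 7.0893*c - 6.0454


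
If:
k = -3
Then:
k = -3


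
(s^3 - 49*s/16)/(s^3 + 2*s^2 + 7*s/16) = (4*s - 7)/(4*s + 1)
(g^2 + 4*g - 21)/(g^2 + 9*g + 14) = (g - 3)/(g + 2)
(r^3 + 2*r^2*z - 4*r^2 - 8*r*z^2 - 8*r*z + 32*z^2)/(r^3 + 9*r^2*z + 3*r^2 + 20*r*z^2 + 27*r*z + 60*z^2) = (r^2 - 2*r*z - 4*r + 8*z)/(r^2 + 5*r*z + 3*r + 15*z)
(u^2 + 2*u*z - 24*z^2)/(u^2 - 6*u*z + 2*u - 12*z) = (u^2 + 2*u*z - 24*z^2)/(u^2 - 6*u*z + 2*u - 12*z)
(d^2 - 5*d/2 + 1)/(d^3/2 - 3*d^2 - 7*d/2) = (-2*d^2 + 5*d - 2)/(d*(-d^2 + 6*d + 7))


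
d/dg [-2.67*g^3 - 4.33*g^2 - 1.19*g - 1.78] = -8.01*g^2 - 8.66*g - 1.19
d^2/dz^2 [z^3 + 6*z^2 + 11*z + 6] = 6*z + 12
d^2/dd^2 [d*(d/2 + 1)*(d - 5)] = 3*d - 3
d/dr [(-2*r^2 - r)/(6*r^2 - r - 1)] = (8*r^2 + 4*r + 1)/(36*r^4 - 12*r^3 - 11*r^2 + 2*r + 1)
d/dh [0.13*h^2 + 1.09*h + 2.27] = 0.26*h + 1.09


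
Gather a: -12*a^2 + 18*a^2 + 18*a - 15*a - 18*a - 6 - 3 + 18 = 6*a^2 - 15*a + 9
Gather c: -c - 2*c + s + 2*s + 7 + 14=-3*c + 3*s + 21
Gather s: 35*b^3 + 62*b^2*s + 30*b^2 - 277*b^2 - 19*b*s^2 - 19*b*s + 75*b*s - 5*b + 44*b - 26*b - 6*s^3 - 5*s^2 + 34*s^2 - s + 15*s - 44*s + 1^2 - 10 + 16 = 35*b^3 - 247*b^2 + 13*b - 6*s^3 + s^2*(29 - 19*b) + s*(62*b^2 + 56*b - 30) + 7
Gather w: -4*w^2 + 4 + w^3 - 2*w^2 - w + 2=w^3 - 6*w^2 - w + 6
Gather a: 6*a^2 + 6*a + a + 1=6*a^2 + 7*a + 1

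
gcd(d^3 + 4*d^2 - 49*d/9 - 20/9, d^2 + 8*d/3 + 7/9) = d + 1/3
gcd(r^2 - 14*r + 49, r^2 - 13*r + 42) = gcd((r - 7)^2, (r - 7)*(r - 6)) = r - 7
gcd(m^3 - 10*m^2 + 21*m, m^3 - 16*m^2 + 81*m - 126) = m^2 - 10*m + 21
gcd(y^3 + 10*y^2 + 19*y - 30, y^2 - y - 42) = y + 6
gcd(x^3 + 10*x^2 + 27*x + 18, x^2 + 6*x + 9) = x + 3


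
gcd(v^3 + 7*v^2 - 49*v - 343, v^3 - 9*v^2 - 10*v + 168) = v - 7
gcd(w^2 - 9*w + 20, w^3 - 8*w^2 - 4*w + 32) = 1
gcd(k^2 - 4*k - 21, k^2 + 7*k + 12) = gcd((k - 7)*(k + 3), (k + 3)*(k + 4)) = k + 3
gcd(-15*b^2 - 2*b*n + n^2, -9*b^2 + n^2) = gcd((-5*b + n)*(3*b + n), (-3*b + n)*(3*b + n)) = 3*b + n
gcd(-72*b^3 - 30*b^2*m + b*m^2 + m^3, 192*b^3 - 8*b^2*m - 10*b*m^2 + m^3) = 24*b^2 + 2*b*m - m^2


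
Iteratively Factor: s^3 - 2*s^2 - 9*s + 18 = (s + 3)*(s^2 - 5*s + 6) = (s - 3)*(s + 3)*(s - 2)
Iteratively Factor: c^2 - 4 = (c + 2)*(c - 2)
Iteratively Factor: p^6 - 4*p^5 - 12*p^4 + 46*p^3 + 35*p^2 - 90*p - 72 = (p - 2)*(p^5 - 2*p^4 - 16*p^3 + 14*p^2 + 63*p + 36) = (p - 2)*(p + 3)*(p^4 - 5*p^3 - p^2 + 17*p + 12) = (p - 2)*(p + 1)*(p + 3)*(p^3 - 6*p^2 + 5*p + 12) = (p - 2)*(p + 1)^2*(p + 3)*(p^2 - 7*p + 12) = (p - 3)*(p - 2)*(p + 1)^2*(p + 3)*(p - 4)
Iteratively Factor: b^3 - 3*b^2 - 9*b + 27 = (b + 3)*(b^2 - 6*b + 9) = (b - 3)*(b + 3)*(b - 3)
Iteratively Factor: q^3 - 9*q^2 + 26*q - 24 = (q - 4)*(q^2 - 5*q + 6) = (q - 4)*(q - 3)*(q - 2)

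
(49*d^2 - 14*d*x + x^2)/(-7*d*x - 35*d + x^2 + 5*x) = (-7*d + x)/(x + 5)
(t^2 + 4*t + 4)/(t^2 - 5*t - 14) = (t + 2)/(t - 7)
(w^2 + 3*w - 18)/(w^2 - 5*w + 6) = (w + 6)/(w - 2)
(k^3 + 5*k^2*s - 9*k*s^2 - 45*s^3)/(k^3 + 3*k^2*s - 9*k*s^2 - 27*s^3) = (k + 5*s)/(k + 3*s)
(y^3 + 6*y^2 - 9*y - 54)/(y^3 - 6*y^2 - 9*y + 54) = (y + 6)/(y - 6)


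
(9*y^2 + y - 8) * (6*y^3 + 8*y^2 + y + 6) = 54*y^5 + 78*y^4 - 31*y^3 - 9*y^2 - 2*y - 48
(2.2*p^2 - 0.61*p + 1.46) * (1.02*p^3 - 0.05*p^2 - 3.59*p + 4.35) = 2.244*p^5 - 0.7322*p^4 - 6.3783*p^3 + 11.6869*p^2 - 7.8949*p + 6.351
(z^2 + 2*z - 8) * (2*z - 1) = 2*z^3 + 3*z^2 - 18*z + 8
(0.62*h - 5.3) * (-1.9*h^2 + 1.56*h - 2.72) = -1.178*h^3 + 11.0372*h^2 - 9.9544*h + 14.416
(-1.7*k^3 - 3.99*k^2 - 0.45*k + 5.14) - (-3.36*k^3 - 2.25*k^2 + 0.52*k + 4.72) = 1.66*k^3 - 1.74*k^2 - 0.97*k + 0.42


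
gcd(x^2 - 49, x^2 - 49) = x^2 - 49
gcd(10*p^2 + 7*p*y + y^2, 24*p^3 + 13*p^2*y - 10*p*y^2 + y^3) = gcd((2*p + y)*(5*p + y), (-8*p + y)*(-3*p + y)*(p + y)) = 1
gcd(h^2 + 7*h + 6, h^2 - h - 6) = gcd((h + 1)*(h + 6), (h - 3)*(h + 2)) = 1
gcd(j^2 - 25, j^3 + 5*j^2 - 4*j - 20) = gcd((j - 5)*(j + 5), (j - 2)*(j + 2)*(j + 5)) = j + 5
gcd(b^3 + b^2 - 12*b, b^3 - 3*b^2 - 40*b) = b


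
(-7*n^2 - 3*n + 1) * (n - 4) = -7*n^3 + 25*n^2 + 13*n - 4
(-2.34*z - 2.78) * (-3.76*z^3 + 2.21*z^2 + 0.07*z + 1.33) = 8.7984*z^4 + 5.2814*z^3 - 6.3076*z^2 - 3.3068*z - 3.6974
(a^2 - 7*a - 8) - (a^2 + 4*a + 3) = -11*a - 11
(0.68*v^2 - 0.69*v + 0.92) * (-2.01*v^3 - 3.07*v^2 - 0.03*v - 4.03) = -1.3668*v^5 - 0.7007*v^4 + 0.2487*v^3 - 5.5441*v^2 + 2.7531*v - 3.7076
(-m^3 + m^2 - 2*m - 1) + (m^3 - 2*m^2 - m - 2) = -m^2 - 3*m - 3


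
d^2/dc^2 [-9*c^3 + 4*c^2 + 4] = 8 - 54*c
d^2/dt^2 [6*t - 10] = 0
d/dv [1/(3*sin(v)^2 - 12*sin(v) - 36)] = 2*(2 - sin(v))*cos(v)/(3*(sin(v) - 6)^2*(sin(v) + 2)^2)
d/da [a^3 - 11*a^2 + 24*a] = 3*a^2 - 22*a + 24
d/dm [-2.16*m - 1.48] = -2.16000000000000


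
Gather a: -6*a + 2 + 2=4 - 6*a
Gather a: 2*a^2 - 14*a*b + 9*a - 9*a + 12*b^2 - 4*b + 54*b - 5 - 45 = 2*a^2 - 14*a*b + 12*b^2 + 50*b - 50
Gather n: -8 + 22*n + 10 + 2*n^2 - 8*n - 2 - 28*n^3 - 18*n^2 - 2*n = -28*n^3 - 16*n^2 + 12*n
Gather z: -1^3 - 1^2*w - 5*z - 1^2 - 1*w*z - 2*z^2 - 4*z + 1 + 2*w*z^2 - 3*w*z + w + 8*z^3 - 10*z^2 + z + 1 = 8*z^3 + z^2*(2*w - 12) + z*(-4*w - 8)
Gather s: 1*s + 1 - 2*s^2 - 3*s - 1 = -2*s^2 - 2*s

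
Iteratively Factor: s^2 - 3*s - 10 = (s + 2)*(s - 5)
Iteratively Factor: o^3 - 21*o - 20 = (o - 5)*(o^2 + 5*o + 4) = (o - 5)*(o + 1)*(o + 4)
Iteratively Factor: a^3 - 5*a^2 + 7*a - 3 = (a - 3)*(a^2 - 2*a + 1) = (a - 3)*(a - 1)*(a - 1)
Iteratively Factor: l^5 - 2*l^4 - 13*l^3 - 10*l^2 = (l - 5)*(l^4 + 3*l^3 + 2*l^2) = l*(l - 5)*(l^3 + 3*l^2 + 2*l) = l*(l - 5)*(l + 1)*(l^2 + 2*l) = l*(l - 5)*(l + 1)*(l + 2)*(l)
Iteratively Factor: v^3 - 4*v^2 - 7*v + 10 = (v - 5)*(v^2 + v - 2) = (v - 5)*(v - 1)*(v + 2)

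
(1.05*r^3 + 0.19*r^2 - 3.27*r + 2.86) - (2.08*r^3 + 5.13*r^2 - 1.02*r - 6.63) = -1.03*r^3 - 4.94*r^2 - 2.25*r + 9.49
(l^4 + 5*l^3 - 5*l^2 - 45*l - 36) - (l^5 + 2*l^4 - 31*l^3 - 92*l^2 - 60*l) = -l^5 - l^4 + 36*l^3 + 87*l^2 + 15*l - 36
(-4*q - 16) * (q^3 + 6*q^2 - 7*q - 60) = -4*q^4 - 40*q^3 - 68*q^2 + 352*q + 960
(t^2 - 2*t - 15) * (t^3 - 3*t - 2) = t^5 - 2*t^4 - 18*t^3 + 4*t^2 + 49*t + 30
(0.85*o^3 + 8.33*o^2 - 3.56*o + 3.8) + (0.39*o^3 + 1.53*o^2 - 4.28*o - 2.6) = 1.24*o^3 + 9.86*o^2 - 7.84*o + 1.2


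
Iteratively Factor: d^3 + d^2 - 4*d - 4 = (d + 2)*(d^2 - d - 2) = (d - 2)*(d + 2)*(d + 1)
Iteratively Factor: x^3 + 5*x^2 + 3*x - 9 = (x + 3)*(x^2 + 2*x - 3) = (x + 3)^2*(x - 1)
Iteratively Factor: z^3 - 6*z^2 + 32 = (z - 4)*(z^2 - 2*z - 8) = (z - 4)*(z + 2)*(z - 4)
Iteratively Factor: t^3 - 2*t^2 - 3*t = (t + 1)*(t^2 - 3*t) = (t - 3)*(t + 1)*(t)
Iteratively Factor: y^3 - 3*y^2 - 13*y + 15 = (y - 1)*(y^2 - 2*y - 15) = (y - 5)*(y - 1)*(y + 3)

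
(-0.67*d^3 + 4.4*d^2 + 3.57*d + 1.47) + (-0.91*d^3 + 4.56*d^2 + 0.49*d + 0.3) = -1.58*d^3 + 8.96*d^2 + 4.06*d + 1.77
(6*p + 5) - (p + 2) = 5*p + 3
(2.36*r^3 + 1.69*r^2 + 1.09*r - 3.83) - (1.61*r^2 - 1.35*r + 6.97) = 2.36*r^3 + 0.0799999999999998*r^2 + 2.44*r - 10.8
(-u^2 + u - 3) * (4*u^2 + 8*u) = -4*u^4 - 4*u^3 - 4*u^2 - 24*u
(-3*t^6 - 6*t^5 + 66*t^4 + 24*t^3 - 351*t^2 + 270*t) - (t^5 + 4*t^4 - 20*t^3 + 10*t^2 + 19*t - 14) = -3*t^6 - 7*t^5 + 62*t^4 + 44*t^3 - 361*t^2 + 251*t + 14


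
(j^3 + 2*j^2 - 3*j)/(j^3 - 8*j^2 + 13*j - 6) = j*(j + 3)/(j^2 - 7*j + 6)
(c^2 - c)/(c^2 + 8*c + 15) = c*(c - 1)/(c^2 + 8*c + 15)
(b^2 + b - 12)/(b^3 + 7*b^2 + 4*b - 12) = (b^2 + b - 12)/(b^3 + 7*b^2 + 4*b - 12)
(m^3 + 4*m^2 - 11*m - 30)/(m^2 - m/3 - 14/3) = 3*(m^2 + 2*m - 15)/(3*m - 7)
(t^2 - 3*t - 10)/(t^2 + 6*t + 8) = (t - 5)/(t + 4)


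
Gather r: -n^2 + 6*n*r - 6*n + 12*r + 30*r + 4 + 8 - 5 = -n^2 - 6*n + r*(6*n + 42) + 7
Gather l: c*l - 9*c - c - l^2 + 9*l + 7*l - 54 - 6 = -10*c - l^2 + l*(c + 16) - 60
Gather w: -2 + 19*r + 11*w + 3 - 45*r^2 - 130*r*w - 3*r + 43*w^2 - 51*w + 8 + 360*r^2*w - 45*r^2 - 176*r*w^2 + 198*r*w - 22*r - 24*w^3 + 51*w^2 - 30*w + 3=-90*r^2 - 6*r - 24*w^3 + w^2*(94 - 176*r) + w*(360*r^2 + 68*r - 70) + 12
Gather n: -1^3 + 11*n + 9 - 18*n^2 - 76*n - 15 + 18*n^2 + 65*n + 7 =0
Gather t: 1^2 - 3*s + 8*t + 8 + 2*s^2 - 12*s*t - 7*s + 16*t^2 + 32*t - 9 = 2*s^2 - 10*s + 16*t^2 + t*(40 - 12*s)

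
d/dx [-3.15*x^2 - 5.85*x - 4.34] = -6.3*x - 5.85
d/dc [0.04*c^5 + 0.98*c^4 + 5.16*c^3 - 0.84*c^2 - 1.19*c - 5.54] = 0.2*c^4 + 3.92*c^3 + 15.48*c^2 - 1.68*c - 1.19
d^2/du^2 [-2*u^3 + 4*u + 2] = -12*u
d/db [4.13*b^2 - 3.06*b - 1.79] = 8.26*b - 3.06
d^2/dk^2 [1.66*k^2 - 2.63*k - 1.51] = 3.32000000000000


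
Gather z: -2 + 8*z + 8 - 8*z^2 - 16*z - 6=-8*z^2 - 8*z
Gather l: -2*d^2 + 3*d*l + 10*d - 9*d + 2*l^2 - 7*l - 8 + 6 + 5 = -2*d^2 + d + 2*l^2 + l*(3*d - 7) + 3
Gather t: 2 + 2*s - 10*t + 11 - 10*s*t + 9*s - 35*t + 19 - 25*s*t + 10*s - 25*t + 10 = 21*s + t*(-35*s - 70) + 42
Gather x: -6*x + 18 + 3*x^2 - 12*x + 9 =3*x^2 - 18*x + 27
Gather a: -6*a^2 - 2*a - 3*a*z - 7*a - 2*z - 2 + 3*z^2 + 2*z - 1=-6*a^2 + a*(-3*z - 9) + 3*z^2 - 3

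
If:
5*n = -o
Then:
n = -o/5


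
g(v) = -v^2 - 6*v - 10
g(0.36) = -12.29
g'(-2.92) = -0.16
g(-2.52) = -1.23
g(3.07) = -37.84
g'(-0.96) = -4.08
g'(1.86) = -9.72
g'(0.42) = -6.84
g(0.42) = -12.70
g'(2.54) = -11.08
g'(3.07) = -12.14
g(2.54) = -31.69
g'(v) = -2*v - 6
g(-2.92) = -1.01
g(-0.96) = -5.16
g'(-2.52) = -0.96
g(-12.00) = -82.00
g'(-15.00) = 24.00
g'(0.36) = -6.72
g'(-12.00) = 18.00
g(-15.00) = -145.00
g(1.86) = -24.62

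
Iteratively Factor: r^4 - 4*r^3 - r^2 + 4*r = (r - 1)*(r^3 - 3*r^2 - 4*r) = r*(r - 1)*(r^2 - 3*r - 4) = r*(r - 4)*(r - 1)*(r + 1)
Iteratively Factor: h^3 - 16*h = (h - 4)*(h^2 + 4*h) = h*(h - 4)*(h + 4)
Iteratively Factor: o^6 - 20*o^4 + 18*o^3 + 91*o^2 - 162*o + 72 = (o - 2)*(o^5 + 2*o^4 - 16*o^3 - 14*o^2 + 63*o - 36) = (o - 2)*(o - 1)*(o^4 + 3*o^3 - 13*o^2 - 27*o + 36) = (o - 2)*(o - 1)^2*(o^3 + 4*o^2 - 9*o - 36) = (o - 2)*(o - 1)^2*(o + 3)*(o^2 + o - 12) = (o - 3)*(o - 2)*(o - 1)^2*(o + 3)*(o + 4)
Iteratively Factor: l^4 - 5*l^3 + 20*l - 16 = (l + 2)*(l^3 - 7*l^2 + 14*l - 8) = (l - 4)*(l + 2)*(l^2 - 3*l + 2) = (l - 4)*(l - 2)*(l + 2)*(l - 1)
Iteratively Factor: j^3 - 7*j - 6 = (j + 1)*(j^2 - j - 6) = (j - 3)*(j + 1)*(j + 2)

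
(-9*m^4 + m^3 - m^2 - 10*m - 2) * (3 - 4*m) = 36*m^5 - 31*m^4 + 7*m^3 + 37*m^2 - 22*m - 6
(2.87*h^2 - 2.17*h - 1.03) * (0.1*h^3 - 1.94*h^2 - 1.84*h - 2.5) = 0.287*h^5 - 5.7848*h^4 - 1.174*h^3 - 1.184*h^2 + 7.3202*h + 2.575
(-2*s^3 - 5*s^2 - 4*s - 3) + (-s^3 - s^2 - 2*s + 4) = -3*s^3 - 6*s^2 - 6*s + 1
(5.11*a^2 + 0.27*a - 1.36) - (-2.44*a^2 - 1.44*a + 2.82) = 7.55*a^2 + 1.71*a - 4.18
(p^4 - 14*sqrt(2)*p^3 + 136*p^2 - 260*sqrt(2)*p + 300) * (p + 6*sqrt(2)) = p^5 - 8*sqrt(2)*p^4 - 32*p^3 + 556*sqrt(2)*p^2 - 2820*p + 1800*sqrt(2)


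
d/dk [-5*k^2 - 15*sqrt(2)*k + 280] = -10*k - 15*sqrt(2)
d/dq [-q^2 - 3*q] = -2*q - 3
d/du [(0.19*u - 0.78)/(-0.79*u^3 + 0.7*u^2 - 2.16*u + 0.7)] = (0.3002*u^3 - 1.9816*u^2 + 1.092*u - 1.5518)/(0.6241*u^6 - 1.106*u^5 + 3.9028*u^4 - 4.13*u^3 + 5.6456*u^2 - 3.024*u + 0.49)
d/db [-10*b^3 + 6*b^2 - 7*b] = -30*b^2 + 12*b - 7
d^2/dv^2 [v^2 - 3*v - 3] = 2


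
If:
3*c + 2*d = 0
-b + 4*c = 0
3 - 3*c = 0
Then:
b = 4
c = 1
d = -3/2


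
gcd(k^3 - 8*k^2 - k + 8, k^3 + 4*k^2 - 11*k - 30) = 1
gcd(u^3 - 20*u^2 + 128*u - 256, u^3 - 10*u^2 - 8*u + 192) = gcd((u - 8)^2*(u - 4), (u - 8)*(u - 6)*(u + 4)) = u - 8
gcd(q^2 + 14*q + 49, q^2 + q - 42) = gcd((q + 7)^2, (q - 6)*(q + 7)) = q + 7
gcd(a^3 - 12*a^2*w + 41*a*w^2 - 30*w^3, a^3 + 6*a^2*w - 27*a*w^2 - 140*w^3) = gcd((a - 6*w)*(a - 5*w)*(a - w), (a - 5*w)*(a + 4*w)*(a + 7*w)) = -a + 5*w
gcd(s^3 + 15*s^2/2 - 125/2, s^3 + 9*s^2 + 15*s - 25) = s^2 + 10*s + 25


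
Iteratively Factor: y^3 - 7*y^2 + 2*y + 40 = (y - 4)*(y^2 - 3*y - 10) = (y - 4)*(y + 2)*(y - 5)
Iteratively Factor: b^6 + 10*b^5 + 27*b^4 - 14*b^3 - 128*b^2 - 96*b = (b + 3)*(b^5 + 7*b^4 + 6*b^3 - 32*b^2 - 32*b) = (b + 3)*(b + 4)*(b^4 + 3*b^3 - 6*b^2 - 8*b) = (b - 2)*(b + 3)*(b + 4)*(b^3 + 5*b^2 + 4*b) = (b - 2)*(b + 1)*(b + 3)*(b + 4)*(b^2 + 4*b) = b*(b - 2)*(b + 1)*(b + 3)*(b + 4)*(b + 4)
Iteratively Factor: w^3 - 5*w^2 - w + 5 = (w - 5)*(w^2 - 1) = (w - 5)*(w + 1)*(w - 1)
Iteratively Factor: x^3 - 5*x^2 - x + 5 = (x - 1)*(x^2 - 4*x - 5) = (x - 5)*(x - 1)*(x + 1)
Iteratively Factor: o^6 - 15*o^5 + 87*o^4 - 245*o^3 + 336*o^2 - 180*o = (o - 3)*(o^5 - 12*o^4 + 51*o^3 - 92*o^2 + 60*o) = (o - 5)*(o - 3)*(o^4 - 7*o^3 + 16*o^2 - 12*o) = (o - 5)*(o - 3)^2*(o^3 - 4*o^2 + 4*o) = (o - 5)*(o - 3)^2*(o - 2)*(o^2 - 2*o) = o*(o - 5)*(o - 3)^2*(o - 2)*(o - 2)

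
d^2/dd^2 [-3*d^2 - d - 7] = -6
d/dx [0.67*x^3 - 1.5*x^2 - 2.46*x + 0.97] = 2.01*x^2 - 3.0*x - 2.46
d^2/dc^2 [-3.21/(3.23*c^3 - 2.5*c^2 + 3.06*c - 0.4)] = ((62.2098*c - 16.05)*(3.23*c^3 - 2.5*c^2 + 3.06*c - 0.4) - 3.21*(9.69*c^2 - 5.0*c + 3.06)*(19.38*c^2 - 10.0*c + 6.12))/(3.23*c^3 - 2.5*c^2 + 3.06*c - 0.4)^3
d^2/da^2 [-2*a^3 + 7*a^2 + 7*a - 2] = 14 - 12*a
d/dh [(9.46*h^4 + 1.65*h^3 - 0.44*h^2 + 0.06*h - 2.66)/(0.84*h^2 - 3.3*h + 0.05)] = (15.8928*h^5 - 92.268*h^4 - 8.998*h^3 + 1.6491*h^2 + 4.4248*h - 8.775)/(0.7056*h^4 - 5.544*h^3 + 10.974*h^2 - 0.33*h + 0.0025)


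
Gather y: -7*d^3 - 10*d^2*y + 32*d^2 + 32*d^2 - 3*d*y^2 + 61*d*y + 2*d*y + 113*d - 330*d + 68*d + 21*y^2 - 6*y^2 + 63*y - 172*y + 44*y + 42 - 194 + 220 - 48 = -7*d^3 + 64*d^2 - 149*d + y^2*(15 - 3*d) + y*(-10*d^2 + 63*d - 65) + 20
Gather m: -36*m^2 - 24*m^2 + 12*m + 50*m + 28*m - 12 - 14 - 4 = -60*m^2 + 90*m - 30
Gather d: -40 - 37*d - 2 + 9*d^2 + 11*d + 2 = 9*d^2 - 26*d - 40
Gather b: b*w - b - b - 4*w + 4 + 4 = b*(w - 2) - 4*w + 8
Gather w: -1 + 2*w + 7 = 2*w + 6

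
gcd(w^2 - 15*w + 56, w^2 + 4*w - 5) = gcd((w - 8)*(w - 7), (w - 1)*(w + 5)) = 1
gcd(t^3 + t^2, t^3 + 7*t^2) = t^2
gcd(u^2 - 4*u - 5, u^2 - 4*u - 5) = u^2 - 4*u - 5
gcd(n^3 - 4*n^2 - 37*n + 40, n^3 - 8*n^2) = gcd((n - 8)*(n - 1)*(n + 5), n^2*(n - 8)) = n - 8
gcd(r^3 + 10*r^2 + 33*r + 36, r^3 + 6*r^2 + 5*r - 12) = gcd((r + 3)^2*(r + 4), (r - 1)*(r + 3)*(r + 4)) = r^2 + 7*r + 12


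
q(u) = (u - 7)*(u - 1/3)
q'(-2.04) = -11.41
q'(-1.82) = -10.97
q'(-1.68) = -10.69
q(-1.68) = 17.48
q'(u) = 2*u - 22/3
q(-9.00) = 149.33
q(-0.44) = 5.75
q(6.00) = -5.67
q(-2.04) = 21.45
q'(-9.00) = -25.33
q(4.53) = -10.37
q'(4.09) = 0.85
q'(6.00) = 4.67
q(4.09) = -10.93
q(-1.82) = 18.99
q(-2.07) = 21.80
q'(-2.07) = -11.47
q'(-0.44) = -8.21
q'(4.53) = 1.73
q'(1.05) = -5.23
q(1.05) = -4.26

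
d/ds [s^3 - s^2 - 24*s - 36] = 3*s^2 - 2*s - 24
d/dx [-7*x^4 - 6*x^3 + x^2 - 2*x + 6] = -28*x^3 - 18*x^2 + 2*x - 2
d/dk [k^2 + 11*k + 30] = 2*k + 11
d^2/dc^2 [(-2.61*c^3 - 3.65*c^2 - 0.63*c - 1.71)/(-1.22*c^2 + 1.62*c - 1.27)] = (-7.105427357601e-15*c^5 + 3.5527136788005e-15*c^4 + 21.914604*c^3 - 50.87976*c^2 - 0.876582000000003*c + 18.042994)/(1.815848*c^6 - 7.233624*c^5 + 15.276108*c^4 - 19.311696*c^3 + 15.902178*c^2 - 7.838694*c + 2.048383)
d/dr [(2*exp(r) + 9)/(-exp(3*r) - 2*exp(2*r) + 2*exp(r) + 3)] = (4*exp(3*r) + 31*exp(2*r) + 36*exp(r) - 12)*exp(r)/(exp(6*r) + 4*exp(5*r) - 14*exp(3*r) - 8*exp(2*r) + 12*exp(r) + 9)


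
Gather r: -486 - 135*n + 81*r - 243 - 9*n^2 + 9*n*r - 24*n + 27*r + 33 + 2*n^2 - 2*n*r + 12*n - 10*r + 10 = -7*n^2 - 147*n + r*(7*n + 98) - 686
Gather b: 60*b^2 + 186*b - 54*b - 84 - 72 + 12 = 60*b^2 + 132*b - 144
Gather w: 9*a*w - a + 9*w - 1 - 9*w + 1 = 9*a*w - a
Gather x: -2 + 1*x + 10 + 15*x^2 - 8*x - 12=15*x^2 - 7*x - 4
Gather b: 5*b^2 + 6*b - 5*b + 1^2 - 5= 5*b^2 + b - 4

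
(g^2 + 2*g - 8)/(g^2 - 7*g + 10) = (g + 4)/(g - 5)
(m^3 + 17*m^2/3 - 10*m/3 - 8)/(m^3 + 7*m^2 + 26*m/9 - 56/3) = 3*(m + 1)/(3*m + 7)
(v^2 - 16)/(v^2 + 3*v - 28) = (v + 4)/(v + 7)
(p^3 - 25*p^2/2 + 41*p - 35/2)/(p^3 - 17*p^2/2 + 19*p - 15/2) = (p - 7)/(p - 3)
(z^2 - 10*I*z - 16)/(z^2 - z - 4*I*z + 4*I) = (z^2 - 10*I*z - 16)/(z^2 - z - 4*I*z + 4*I)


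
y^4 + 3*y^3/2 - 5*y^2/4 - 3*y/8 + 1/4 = (y - 1/2)^2*(y + 1/2)*(y + 2)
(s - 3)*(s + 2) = s^2 - s - 6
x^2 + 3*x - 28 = (x - 4)*(x + 7)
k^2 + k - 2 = (k - 1)*(k + 2)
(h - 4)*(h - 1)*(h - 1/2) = h^3 - 11*h^2/2 + 13*h/2 - 2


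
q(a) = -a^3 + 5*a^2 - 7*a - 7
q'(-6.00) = -175.00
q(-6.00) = 431.00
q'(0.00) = -7.00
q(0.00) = -7.00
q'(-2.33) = -46.59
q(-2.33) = 49.10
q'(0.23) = -4.86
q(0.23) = -8.36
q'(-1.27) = -24.54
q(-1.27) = 12.00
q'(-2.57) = -52.51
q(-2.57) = 60.99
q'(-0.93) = -18.89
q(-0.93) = 4.64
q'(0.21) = -5.03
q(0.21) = -8.26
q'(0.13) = -5.75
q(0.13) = -7.83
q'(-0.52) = -13.01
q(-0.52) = -1.87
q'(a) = -3*a^2 + 10*a - 7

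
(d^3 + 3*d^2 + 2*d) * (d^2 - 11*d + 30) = d^5 - 8*d^4 - d^3 + 68*d^2 + 60*d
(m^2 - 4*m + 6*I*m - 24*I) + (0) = m^2 - 4*m + 6*I*m - 24*I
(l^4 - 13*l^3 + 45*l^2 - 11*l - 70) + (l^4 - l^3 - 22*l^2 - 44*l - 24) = 2*l^4 - 14*l^3 + 23*l^2 - 55*l - 94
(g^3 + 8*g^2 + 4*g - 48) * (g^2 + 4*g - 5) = g^5 + 12*g^4 + 31*g^3 - 72*g^2 - 212*g + 240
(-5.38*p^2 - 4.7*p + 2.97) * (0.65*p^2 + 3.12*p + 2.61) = -3.497*p^4 - 19.8406*p^3 - 26.7753*p^2 - 3.0006*p + 7.7517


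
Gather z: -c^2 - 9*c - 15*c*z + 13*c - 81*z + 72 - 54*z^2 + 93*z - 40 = -c^2 + 4*c - 54*z^2 + z*(12 - 15*c) + 32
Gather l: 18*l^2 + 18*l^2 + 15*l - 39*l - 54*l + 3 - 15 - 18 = 36*l^2 - 78*l - 30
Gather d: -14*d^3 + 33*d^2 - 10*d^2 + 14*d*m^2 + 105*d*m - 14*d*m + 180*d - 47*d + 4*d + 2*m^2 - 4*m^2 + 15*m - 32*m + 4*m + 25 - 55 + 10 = -14*d^3 + 23*d^2 + d*(14*m^2 + 91*m + 137) - 2*m^2 - 13*m - 20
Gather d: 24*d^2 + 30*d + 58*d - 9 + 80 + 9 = 24*d^2 + 88*d + 80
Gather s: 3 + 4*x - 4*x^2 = -4*x^2 + 4*x + 3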